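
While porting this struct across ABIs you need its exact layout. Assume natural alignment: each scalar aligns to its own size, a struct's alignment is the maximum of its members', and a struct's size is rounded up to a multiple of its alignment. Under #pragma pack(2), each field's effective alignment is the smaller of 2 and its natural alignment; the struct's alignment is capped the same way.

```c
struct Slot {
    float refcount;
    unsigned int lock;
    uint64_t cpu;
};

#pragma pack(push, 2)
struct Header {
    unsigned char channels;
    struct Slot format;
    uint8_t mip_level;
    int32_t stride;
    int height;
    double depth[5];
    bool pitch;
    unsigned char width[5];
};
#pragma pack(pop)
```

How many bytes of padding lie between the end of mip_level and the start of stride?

1

Slot: refcount at 0 (size 4, align 4) → ends 4; lock at 4 (size 4, align 4) → ends 8; cpu at 8 (size 8, align 8) → ends 16; total 16 bytes, alignment 8
channels at 0 (size 1, align 1) → ends 1
pad 1 to align 2 for format
format at 2 (size 16, align 2) → ends 18
mip_level at 18 (size 1, align 1) → ends 19
pad 1 to align 2 for stride
stride at 20 (size 4, align 2) → ends 24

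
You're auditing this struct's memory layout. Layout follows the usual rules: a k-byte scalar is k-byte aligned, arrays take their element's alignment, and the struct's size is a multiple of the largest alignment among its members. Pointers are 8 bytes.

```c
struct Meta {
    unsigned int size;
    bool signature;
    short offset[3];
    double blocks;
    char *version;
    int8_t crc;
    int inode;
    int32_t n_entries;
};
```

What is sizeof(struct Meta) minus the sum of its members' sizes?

12

size at 0 (size 4, align 4) → ends 4
signature at 4 (size 1, align 1) → ends 5
pad 1 to align 2 for offset
offset at 6 (size 6, align 2) → ends 12
pad 4 to align 8 for blocks
blocks at 16 (size 8, align 8) → ends 24
version at 24 (size 8, align 8) → ends 32
crc at 32 (size 1, align 1) → ends 33
pad 3 to align 4 for inode
inode at 36 (size 4, align 4) → ends 40
n_entries at 40 (size 4, align 4) → ends 44
tail pad 4 to reach multiple of 8
total 48 bytes, alignment 8
data bytes 36, size 48 → padding 12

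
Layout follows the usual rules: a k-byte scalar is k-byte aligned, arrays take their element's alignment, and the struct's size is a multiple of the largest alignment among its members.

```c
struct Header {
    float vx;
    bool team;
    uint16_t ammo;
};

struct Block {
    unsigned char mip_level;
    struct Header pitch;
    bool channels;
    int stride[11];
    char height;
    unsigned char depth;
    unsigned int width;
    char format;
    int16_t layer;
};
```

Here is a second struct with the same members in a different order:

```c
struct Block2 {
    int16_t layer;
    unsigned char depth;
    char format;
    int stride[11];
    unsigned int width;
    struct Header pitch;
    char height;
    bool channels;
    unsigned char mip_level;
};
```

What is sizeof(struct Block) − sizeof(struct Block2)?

Header: 0..4  vx  (4B, 4-aligned); 4..5  team  (1B, 1-aligned); 5..6  -- padding (1B); 6..8  ammo  (2B, 2-aligned); sizeof = 8, alignof = 4
0..1  mip_level  (1B, 1-aligned)
1..4  -- padding (3B)
4..12  pitch  (8B, 4-aligned)
12..13  channels  (1B, 1-aligned)
13..16  -- padding (3B)
16..60  stride  (44B, 4-aligned)
60..61  height  (1B, 1-aligned)
61..62  depth  (1B, 1-aligned)
62..64  -- padding (2B)
64..68  width  (4B, 4-aligned)
68..69  format  (1B, 1-aligned)
69..70  -- padding (1B)
70..72  layer  (2B, 2-aligned)
sizeof = 72, alignof = 4
— Block2 —
0..2  layer  (2B, 2-aligned)
2..3  depth  (1B, 1-aligned)
3..4  format  (1B, 1-aligned)
4..48  stride  (44B, 4-aligned)
48..52  width  (4B, 4-aligned)
52..60  pitch  (8B, 4-aligned)
60..61  height  (1B, 1-aligned)
61..62  channels  (1B, 1-aligned)
62..63  mip_level  (1B, 1-aligned)
63..64  -- tail padding (1B)
sizeof = 64, alignof = 4
72 − 64 = 8

8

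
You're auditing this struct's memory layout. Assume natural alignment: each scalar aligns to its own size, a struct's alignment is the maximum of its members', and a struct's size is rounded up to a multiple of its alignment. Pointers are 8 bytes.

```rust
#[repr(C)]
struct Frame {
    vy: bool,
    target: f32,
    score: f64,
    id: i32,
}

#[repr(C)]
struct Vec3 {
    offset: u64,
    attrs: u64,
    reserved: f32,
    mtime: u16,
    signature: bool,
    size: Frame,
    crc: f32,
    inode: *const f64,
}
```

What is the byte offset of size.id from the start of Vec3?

Frame: 0..1  vy  (1B, 1-aligned); 1..4  -- padding (3B); 4..8  target  (4B, 4-aligned); 8..16  score  (8B, 8-aligned); 16..20  id  (4B, 4-aligned); 20..24  -- tail padding (4B); sizeof = 24, alignof = 8
0..8  offset  (8B, 8-aligned)
8..16  attrs  (8B, 8-aligned)
16..20  reserved  (4B, 4-aligned)
20..22  mtime  (2B, 2-aligned)
22..23  signature  (1B, 1-aligned)
23..24  -- padding (1B)
24..48  size  (24B, 8-aligned)
within Frame: id at 16
24 + 16 = 40

40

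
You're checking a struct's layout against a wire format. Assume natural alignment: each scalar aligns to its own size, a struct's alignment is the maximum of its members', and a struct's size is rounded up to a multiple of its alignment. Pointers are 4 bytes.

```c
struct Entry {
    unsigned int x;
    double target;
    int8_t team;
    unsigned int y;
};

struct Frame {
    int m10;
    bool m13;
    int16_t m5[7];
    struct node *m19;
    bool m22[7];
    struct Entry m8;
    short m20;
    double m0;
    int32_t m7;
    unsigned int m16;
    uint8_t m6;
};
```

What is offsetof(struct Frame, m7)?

72

Entry: 0..4  x  (4B, 4-aligned); 4..8  -- padding (4B); 8..16  target  (8B, 8-aligned); 16..17  team  (1B, 1-aligned); 17..20  -- padding (3B); 20..24  y  (4B, 4-aligned); sizeof = 24, alignof = 8
0..4  m10  (4B, 4-aligned)
4..5  m13  (1B, 1-aligned)
5..6  -- padding (1B)
6..20  m5  (14B, 2-aligned)
20..24  m19  (4B, 4-aligned)
24..31  m22  (7B, 1-aligned)
31..32  -- padding (1B)
32..56  m8  (24B, 8-aligned)
56..58  m20  (2B, 2-aligned)
58..64  -- padding (6B)
64..72  m0  (8B, 8-aligned)
72..76  m7  (4B, 4-aligned)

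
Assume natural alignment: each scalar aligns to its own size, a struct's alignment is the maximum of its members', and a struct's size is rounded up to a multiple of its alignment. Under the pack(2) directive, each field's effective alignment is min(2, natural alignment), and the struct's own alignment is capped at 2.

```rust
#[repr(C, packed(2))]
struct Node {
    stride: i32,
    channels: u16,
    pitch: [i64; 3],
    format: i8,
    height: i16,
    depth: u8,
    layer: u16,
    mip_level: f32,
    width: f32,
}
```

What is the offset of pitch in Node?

0..4  stride  (4B, 2-aligned)
4..6  channels  (2B, 2-aligned)
6..30  pitch  (24B, 2-aligned)

6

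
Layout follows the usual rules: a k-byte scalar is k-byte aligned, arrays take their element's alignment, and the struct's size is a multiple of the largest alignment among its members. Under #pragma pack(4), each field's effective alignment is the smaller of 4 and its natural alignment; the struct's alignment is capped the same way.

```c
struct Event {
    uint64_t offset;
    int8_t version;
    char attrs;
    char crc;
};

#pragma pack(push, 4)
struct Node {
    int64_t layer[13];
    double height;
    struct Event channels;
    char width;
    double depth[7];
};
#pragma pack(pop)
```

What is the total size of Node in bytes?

Event: offset at 0 (size 8, align 8) → ends 8; version at 8 (size 1, align 1) → ends 9; attrs at 9 (size 1, align 1) → ends 10; crc at 10 (size 1, align 1) → ends 11; tail pad 5 to reach multiple of 8; total 16 bytes, alignment 8
layer at 0 (size 104, align 4) → ends 104
height at 104 (size 8, align 4) → ends 112
channels at 112 (size 16, align 4) → ends 128
width at 128 (size 1, align 1) → ends 129
pad 3 to align 4 for depth
depth at 132 (size 56, align 4) → ends 188
total 188 bytes, alignment 4

188 bytes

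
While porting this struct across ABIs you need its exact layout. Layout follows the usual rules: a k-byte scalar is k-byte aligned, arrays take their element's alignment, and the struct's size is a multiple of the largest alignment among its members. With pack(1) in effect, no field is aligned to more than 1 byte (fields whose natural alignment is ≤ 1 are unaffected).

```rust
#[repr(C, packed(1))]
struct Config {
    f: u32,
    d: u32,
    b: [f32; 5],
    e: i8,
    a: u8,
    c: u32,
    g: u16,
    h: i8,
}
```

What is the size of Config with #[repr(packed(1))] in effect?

37

@0: f [4B, align 1] → 4
@4: d [4B, align 1] → 8
@8: b [20B, align 1] → 28
@28: e [1B, align 1] → 29
@29: a [1B, align 1] → 30
@30: c [4B, align 1] → 34
@34: g [2B, align 1] → 36
@36: h [1B, align 1] → 37
size 37, align 1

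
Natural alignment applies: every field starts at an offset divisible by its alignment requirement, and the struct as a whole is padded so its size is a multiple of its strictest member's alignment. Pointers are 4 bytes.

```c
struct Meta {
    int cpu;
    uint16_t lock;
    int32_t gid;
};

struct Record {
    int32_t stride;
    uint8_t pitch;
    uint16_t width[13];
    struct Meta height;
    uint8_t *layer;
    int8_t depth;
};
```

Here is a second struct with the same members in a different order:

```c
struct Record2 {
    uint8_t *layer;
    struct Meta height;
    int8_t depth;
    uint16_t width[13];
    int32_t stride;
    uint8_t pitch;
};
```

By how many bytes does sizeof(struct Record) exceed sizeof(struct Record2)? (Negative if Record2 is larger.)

Meta: 0..4  cpu  (4B, 4-aligned); 4..6  lock  (2B, 2-aligned); 6..8  -- padding (2B); 8..12  gid  (4B, 4-aligned); sizeof = 12, alignof = 4
0..4  stride  (4B, 4-aligned)
4..5  pitch  (1B, 1-aligned)
5..6  -- padding (1B)
6..32  width  (26B, 2-aligned)
32..44  height  (12B, 4-aligned)
44..48  layer  (4B, 4-aligned)
48..49  depth  (1B, 1-aligned)
49..52  -- tail padding (3B)
sizeof = 52, alignof = 4
— Record2 —
0..4  layer  (4B, 4-aligned)
4..16  height  (12B, 4-aligned)
16..17  depth  (1B, 1-aligned)
17..18  -- padding (1B)
18..44  width  (26B, 2-aligned)
44..48  stride  (4B, 4-aligned)
48..49  pitch  (1B, 1-aligned)
49..52  -- tail padding (3B)
sizeof = 52, alignof = 4
52 − 52 = 0

0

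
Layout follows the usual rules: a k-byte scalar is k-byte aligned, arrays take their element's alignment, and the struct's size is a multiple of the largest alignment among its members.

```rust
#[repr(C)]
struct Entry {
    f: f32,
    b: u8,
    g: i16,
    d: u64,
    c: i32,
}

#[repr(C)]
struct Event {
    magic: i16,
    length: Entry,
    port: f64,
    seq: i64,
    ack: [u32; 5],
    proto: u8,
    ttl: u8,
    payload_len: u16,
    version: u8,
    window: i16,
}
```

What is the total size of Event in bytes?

Entry: @0: f [4B, align 4] → 4; @4: b [1B, align 1] → 5; +1 pad (align 2); @6: g [2B, align 2] → 8; @8: d [8B, align 8] → 16; @16: c [4B, align 4] → 20; +4 tail pad (align 8); size 24, align 8
@0: magic [2B, align 2] → 2
+6 pad (align 8)
@8: length [24B, align 8] → 32
@32: port [8B, align 8] → 40
@40: seq [8B, align 8] → 48
@48: ack [20B, align 4] → 68
@68: proto [1B, align 1] → 69
@69: ttl [1B, align 1] → 70
@70: payload_len [2B, align 2] → 72
@72: version [1B, align 1] → 73
+1 pad (align 2)
@74: window [2B, align 2] → 76
+4 tail pad (align 8)
size 80, align 8

80 bytes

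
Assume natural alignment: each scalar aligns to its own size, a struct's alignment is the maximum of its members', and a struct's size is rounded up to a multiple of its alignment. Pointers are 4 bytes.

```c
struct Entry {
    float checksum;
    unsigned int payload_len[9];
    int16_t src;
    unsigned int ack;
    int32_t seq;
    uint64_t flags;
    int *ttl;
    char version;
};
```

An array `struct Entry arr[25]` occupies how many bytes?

0..4  checksum  (4B, 4-aligned)
4..40  payload_len  (36B, 4-aligned)
40..42  src  (2B, 2-aligned)
42..44  -- padding (2B)
44..48  ack  (4B, 4-aligned)
48..52  seq  (4B, 4-aligned)
52..56  -- padding (4B)
56..64  flags  (8B, 8-aligned)
64..68  ttl  (4B, 4-aligned)
68..69  version  (1B, 1-aligned)
69..72  -- tail padding (3B)
sizeof = 72, alignof = 8
array of 25: 25 × 72 = 1800

1800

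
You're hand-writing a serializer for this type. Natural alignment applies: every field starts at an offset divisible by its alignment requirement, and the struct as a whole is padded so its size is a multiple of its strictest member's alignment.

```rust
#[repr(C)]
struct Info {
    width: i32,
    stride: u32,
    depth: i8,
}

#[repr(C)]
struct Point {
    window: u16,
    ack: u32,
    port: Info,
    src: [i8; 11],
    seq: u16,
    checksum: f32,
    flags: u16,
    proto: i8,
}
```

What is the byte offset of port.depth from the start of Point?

16

Info: @0: width [4B, align 4] → 4; @4: stride [4B, align 4] → 8; @8: depth [1B, align 1] → 9; +3 tail pad (align 4); size 12, align 4
@0: window [2B, align 2] → 2
+2 pad (align 4)
@4: ack [4B, align 4] → 8
@8: port [12B, align 4] → 20
within Info: depth at 8
8 + 8 = 16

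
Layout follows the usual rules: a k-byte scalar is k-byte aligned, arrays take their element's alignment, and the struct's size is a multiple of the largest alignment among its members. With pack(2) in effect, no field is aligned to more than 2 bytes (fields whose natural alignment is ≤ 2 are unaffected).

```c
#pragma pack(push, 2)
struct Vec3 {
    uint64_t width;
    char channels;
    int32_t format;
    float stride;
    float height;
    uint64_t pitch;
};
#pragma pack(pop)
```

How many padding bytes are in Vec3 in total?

1

@0: width [8B, align 2] → 8
@8: channels [1B, align 1] → 9
+1 pad (align 2)
@10: format [4B, align 2] → 14
@14: stride [4B, align 2] → 18
@18: height [4B, align 2] → 22
@22: pitch [8B, align 2] → 30
size 30, align 2
data bytes 29, size 30 → padding 1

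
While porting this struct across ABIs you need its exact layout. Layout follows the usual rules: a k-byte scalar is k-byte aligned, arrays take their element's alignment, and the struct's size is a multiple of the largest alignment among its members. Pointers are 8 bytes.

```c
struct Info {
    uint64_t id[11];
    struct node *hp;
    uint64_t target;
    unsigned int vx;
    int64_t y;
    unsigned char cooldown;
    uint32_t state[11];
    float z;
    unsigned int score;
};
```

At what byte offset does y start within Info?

112

0..88  id  (88B, 8-aligned)
88..96  hp  (8B, 8-aligned)
96..104  target  (8B, 8-aligned)
104..108  vx  (4B, 4-aligned)
108..112  -- padding (4B)
112..120  y  (8B, 8-aligned)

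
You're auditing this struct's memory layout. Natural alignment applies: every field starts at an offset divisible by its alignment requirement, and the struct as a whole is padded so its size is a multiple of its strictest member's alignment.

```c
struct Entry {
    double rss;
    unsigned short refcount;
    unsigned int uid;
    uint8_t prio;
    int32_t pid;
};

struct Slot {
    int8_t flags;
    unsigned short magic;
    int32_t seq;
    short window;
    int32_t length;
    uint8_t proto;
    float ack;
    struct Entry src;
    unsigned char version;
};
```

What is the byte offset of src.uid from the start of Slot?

36

Entry: 0..8  rss  (8B, 8-aligned); 8..10  refcount  (2B, 2-aligned); 10..12  -- padding (2B); 12..16  uid  (4B, 4-aligned); 16..17  prio  (1B, 1-aligned); 17..20  -- padding (3B); 20..24  pid  (4B, 4-aligned); sizeof = 24, alignof = 8
0..1  flags  (1B, 1-aligned)
1..2  -- padding (1B)
2..4  magic  (2B, 2-aligned)
4..8  seq  (4B, 4-aligned)
8..10  window  (2B, 2-aligned)
10..12  -- padding (2B)
12..16  length  (4B, 4-aligned)
16..17  proto  (1B, 1-aligned)
17..20  -- padding (3B)
20..24  ack  (4B, 4-aligned)
24..48  src  (24B, 8-aligned)
within Entry: uid at 12
24 + 12 = 36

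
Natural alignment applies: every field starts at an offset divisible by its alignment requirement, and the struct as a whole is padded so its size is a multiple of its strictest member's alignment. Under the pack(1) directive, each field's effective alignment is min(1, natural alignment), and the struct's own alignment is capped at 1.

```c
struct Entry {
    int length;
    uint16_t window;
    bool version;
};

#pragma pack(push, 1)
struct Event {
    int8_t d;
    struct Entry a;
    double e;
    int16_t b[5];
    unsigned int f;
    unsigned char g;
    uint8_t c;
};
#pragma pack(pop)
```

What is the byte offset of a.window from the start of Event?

Entry: length at 0 (size 4, align 4) → ends 4; window at 4 (size 2, align 2) → ends 6; version at 6 (size 1, align 1) → ends 7; tail pad 1 to reach multiple of 4; total 8 bytes, alignment 4
d at 0 (size 1, align 1) → ends 1
a at 1 (size 8, align 1) → ends 9
within Entry: window at 4
1 + 4 = 5

5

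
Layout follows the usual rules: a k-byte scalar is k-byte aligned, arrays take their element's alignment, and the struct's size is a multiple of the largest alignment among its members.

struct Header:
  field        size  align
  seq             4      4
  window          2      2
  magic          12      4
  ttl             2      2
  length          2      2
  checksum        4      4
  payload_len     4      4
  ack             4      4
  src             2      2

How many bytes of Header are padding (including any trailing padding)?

@0: seq [4B, align 4] → 4
@4: window [2B, align 2] → 6
+2 pad (align 4)
@8: magic [12B, align 4] → 20
@20: ttl [2B, align 2] → 22
@22: length [2B, align 2] → 24
@24: checksum [4B, align 4] → 28
@28: payload_len [4B, align 4] → 32
@32: ack [4B, align 4] → 36
@36: src [2B, align 2] → 38
+2 tail pad (align 4)
size 40, align 4
data bytes 36, size 40 → padding 4

4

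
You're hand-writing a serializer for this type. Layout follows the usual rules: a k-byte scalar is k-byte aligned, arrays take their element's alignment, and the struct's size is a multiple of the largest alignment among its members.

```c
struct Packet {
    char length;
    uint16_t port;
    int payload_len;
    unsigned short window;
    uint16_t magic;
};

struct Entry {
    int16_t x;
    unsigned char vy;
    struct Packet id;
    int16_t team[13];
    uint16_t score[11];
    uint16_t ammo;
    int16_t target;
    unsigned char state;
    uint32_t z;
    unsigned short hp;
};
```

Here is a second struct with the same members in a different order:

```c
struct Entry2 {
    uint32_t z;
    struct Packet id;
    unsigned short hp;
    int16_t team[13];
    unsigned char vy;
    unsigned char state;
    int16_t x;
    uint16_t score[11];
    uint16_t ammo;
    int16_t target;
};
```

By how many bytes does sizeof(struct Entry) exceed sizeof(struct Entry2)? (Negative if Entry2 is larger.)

Packet: 0..1  length  (1B, 1-aligned); 1..2  -- padding (1B); 2..4  port  (2B, 2-aligned); 4..8  payload_len  (4B, 4-aligned); 8..10  window  (2B, 2-aligned); 10..12  magic  (2B, 2-aligned); sizeof = 12, alignof = 4
0..2  x  (2B, 2-aligned)
2..3  vy  (1B, 1-aligned)
3..4  -- padding (1B)
4..16  id  (12B, 4-aligned)
16..42  team  (26B, 2-aligned)
42..64  score  (22B, 2-aligned)
64..66  ammo  (2B, 2-aligned)
66..68  target  (2B, 2-aligned)
68..69  state  (1B, 1-aligned)
69..72  -- padding (3B)
72..76  z  (4B, 4-aligned)
76..78  hp  (2B, 2-aligned)
78..80  -- tail padding (2B)
sizeof = 80, alignof = 4
— Entry2 —
0..4  z  (4B, 4-aligned)
4..16  id  (12B, 4-aligned)
16..18  hp  (2B, 2-aligned)
18..44  team  (26B, 2-aligned)
44..45  vy  (1B, 1-aligned)
45..46  state  (1B, 1-aligned)
46..48  x  (2B, 2-aligned)
48..70  score  (22B, 2-aligned)
70..72  ammo  (2B, 2-aligned)
72..74  target  (2B, 2-aligned)
74..76  -- tail padding (2B)
sizeof = 76, alignof = 4
80 − 76 = 4

4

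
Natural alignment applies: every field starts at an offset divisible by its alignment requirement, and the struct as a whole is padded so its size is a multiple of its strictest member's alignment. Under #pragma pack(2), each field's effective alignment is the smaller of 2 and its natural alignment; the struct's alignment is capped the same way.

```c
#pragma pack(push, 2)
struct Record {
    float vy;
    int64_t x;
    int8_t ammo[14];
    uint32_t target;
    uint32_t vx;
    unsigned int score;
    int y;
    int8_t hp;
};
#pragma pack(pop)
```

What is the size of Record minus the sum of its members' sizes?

vy at 0 (size 4, align 2) → ends 4
x at 4 (size 8, align 2) → ends 12
ammo at 12 (size 14, align 1) → ends 26
target at 26 (size 4, align 2) → ends 30
vx at 30 (size 4, align 2) → ends 34
score at 34 (size 4, align 2) → ends 38
y at 38 (size 4, align 2) → ends 42
hp at 42 (size 1, align 1) → ends 43
tail pad 1 to reach multiple of 2
total 44 bytes, alignment 2
data bytes 43, size 44 → padding 1

1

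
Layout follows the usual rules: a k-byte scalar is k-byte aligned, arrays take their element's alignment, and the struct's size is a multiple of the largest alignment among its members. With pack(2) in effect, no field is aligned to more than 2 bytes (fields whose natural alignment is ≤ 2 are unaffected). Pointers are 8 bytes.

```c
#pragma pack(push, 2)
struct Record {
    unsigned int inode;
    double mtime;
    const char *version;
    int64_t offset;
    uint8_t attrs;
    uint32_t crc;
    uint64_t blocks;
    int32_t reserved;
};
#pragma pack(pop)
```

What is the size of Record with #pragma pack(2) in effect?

@0: inode [4B, align 2] → 4
@4: mtime [8B, align 2] → 12
@12: version [8B, align 2] → 20
@20: offset [8B, align 2] → 28
@28: attrs [1B, align 1] → 29
+1 pad (align 2)
@30: crc [4B, align 2] → 34
@34: blocks [8B, align 2] → 42
@42: reserved [4B, align 2] → 46
size 46, align 2

46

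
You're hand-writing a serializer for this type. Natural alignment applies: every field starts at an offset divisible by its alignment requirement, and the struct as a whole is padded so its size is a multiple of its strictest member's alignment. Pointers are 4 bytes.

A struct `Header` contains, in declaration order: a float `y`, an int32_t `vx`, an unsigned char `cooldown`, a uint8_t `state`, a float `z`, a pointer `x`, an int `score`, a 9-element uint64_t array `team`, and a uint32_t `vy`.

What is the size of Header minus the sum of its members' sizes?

6

0..4  y  (4B, 4-aligned)
4..8  vx  (4B, 4-aligned)
8..9  cooldown  (1B, 1-aligned)
9..10  state  (1B, 1-aligned)
10..12  -- padding (2B)
12..16  z  (4B, 4-aligned)
16..20  x  (4B, 4-aligned)
20..24  score  (4B, 4-aligned)
24..96  team  (72B, 8-aligned)
96..100  vy  (4B, 4-aligned)
100..104  -- tail padding (4B)
sizeof = 104, alignof = 8
data bytes 98, size 104 → padding 6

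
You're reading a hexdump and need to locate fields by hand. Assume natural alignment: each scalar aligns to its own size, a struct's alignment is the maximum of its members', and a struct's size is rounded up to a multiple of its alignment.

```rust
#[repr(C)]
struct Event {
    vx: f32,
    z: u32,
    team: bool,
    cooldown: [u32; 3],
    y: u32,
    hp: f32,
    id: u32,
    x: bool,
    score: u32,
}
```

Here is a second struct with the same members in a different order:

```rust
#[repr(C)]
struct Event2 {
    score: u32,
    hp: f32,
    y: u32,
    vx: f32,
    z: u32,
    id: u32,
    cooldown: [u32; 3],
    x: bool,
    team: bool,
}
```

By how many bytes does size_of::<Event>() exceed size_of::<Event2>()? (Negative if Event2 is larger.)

@0: vx [4B, align 4] → 4
@4: z [4B, align 4] → 8
@8: team [1B, align 1] → 9
+3 pad (align 4)
@12: cooldown [12B, align 4] → 24
@24: y [4B, align 4] → 28
@28: hp [4B, align 4] → 32
@32: id [4B, align 4] → 36
@36: x [1B, align 1] → 37
+3 pad (align 4)
@40: score [4B, align 4] → 44
size 44, align 4
— Event2 —
@0: score [4B, align 4] → 4
@4: hp [4B, align 4] → 8
@8: y [4B, align 4] → 12
@12: vx [4B, align 4] → 16
@16: z [4B, align 4] → 20
@20: id [4B, align 4] → 24
@24: cooldown [12B, align 4] → 36
@36: x [1B, align 1] → 37
@37: team [1B, align 1] → 38
+2 tail pad (align 4)
size 40, align 4
44 − 40 = 4

4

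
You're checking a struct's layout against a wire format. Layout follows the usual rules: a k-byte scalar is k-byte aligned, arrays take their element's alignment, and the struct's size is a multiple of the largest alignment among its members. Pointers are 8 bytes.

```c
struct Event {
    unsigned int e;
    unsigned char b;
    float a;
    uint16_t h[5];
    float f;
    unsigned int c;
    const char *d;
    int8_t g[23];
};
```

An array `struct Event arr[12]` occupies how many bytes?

768

@0: e [4B, align 4] → 4
@4: b [1B, align 1] → 5
+3 pad (align 4)
@8: a [4B, align 4] → 12
@12: h [10B, align 2] → 22
+2 pad (align 4)
@24: f [4B, align 4] → 28
@28: c [4B, align 4] → 32
@32: d [8B, align 8] → 40
@40: g [23B, align 1] → 63
+1 tail pad (align 8)
size 64, align 8
array of 12: 12 × 64 = 768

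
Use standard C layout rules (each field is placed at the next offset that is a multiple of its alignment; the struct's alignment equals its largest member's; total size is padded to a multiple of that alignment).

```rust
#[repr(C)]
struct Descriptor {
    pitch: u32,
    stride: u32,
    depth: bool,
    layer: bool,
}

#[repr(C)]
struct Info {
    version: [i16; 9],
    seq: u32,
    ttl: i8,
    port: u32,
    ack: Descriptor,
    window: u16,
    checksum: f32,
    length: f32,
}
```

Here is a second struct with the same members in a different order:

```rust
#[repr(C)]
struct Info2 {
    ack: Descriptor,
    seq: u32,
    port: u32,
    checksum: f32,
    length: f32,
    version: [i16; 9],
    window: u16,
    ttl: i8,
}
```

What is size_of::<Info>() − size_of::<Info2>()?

Descriptor: pitch at 0 (size 4, align 4) → ends 4; stride at 4 (size 4, align 4) → ends 8; depth at 8 (size 1, align 1) → ends 9; layer at 9 (size 1, align 1) → ends 10; tail pad 2 to reach multiple of 4; total 12 bytes, alignment 4
version at 0 (size 18, align 2) → ends 18
pad 2 to align 4 for seq
seq at 20 (size 4, align 4) → ends 24
ttl at 24 (size 1, align 1) → ends 25
pad 3 to align 4 for port
port at 28 (size 4, align 4) → ends 32
ack at 32 (size 12, align 4) → ends 44
window at 44 (size 2, align 2) → ends 46
pad 2 to align 4 for checksum
checksum at 48 (size 4, align 4) → ends 52
length at 52 (size 4, align 4) → ends 56
total 56 bytes, alignment 4
— Info2 —
ack at 0 (size 12, align 4) → ends 12
seq at 12 (size 4, align 4) → ends 16
port at 16 (size 4, align 4) → ends 20
checksum at 20 (size 4, align 4) → ends 24
length at 24 (size 4, align 4) → ends 28
version at 28 (size 18, align 2) → ends 46
window at 46 (size 2, align 2) → ends 48
ttl at 48 (size 1, align 1) → ends 49
tail pad 3 to reach multiple of 4
total 52 bytes, alignment 4
56 − 52 = 4

4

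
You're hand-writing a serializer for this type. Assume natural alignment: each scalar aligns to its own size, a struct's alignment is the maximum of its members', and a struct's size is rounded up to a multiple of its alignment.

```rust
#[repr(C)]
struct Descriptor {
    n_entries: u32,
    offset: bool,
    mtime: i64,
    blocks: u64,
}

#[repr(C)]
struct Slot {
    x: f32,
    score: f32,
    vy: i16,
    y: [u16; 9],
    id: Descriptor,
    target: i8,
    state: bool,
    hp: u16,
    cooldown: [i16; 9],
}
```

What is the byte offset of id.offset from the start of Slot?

Descriptor: 0..4  n_entries  (4B, 4-aligned); 4..5  offset  (1B, 1-aligned); 5..8  -- padding (3B); 8..16  mtime  (8B, 8-aligned); 16..24  blocks  (8B, 8-aligned); sizeof = 24, alignof = 8
0..4  x  (4B, 4-aligned)
4..8  score  (4B, 4-aligned)
8..10  vy  (2B, 2-aligned)
10..28  y  (18B, 2-aligned)
28..32  -- padding (4B)
32..56  id  (24B, 8-aligned)
within Descriptor: offset at 4
32 + 4 = 36

36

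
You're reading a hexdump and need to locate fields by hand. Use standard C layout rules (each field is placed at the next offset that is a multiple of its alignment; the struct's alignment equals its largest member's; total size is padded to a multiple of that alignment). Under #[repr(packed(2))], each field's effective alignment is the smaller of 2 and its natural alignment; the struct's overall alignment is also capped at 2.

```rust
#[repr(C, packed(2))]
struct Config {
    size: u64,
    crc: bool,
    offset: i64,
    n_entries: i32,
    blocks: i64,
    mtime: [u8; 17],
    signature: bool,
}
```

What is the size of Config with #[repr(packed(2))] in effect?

48

@0: size [8B, align 2] → 8
@8: crc [1B, align 1] → 9
+1 pad (align 2)
@10: offset [8B, align 2] → 18
@18: n_entries [4B, align 2] → 22
@22: blocks [8B, align 2] → 30
@30: mtime [17B, align 1] → 47
@47: signature [1B, align 1] → 48
size 48, align 2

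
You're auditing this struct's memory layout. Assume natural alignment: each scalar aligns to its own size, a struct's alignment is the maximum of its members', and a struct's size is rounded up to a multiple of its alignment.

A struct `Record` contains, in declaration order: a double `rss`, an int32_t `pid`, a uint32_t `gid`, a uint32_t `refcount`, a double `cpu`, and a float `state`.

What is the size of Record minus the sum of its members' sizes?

8

rss at 0 (size 8, align 8) → ends 8
pid at 8 (size 4, align 4) → ends 12
gid at 12 (size 4, align 4) → ends 16
refcount at 16 (size 4, align 4) → ends 20
pad 4 to align 8 for cpu
cpu at 24 (size 8, align 8) → ends 32
state at 32 (size 4, align 4) → ends 36
tail pad 4 to reach multiple of 8
total 40 bytes, alignment 8
data bytes 32, size 40 → padding 8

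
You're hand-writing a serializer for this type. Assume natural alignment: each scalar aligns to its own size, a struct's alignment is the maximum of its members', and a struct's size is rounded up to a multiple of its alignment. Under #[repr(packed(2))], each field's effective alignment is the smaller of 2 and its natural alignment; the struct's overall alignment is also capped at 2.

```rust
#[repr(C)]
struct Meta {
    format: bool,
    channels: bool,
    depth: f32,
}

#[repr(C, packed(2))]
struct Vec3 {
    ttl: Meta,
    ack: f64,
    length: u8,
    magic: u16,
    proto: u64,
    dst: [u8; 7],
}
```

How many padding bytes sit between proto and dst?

0

Meta: @0: format [1B, align 1] → 1; @1: channels [1B, align 1] → 2; +2 pad (align 4); @4: depth [4B, align 4] → 8; size 8, align 4
@0: ttl [8B, align 2] → 8
@8: ack [8B, align 2] → 16
@16: length [1B, align 1] → 17
+1 pad (align 2)
@18: magic [2B, align 2] → 20
@20: proto [8B, align 2] → 28
@28: dst [7B, align 1] → 35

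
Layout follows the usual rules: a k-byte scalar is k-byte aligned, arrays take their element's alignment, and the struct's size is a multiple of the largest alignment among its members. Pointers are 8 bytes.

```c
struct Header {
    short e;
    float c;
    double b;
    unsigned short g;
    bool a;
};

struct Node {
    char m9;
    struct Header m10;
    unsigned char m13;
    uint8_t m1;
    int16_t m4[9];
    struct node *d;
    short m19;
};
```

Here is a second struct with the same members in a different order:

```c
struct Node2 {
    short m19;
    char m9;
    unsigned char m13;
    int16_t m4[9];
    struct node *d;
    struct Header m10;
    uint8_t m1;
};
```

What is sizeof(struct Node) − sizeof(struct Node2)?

8

Header: e at 0 (size 2, align 2) → ends 2; pad 2 to align 4 for c; c at 4 (size 4, align 4) → ends 8; b at 8 (size 8, align 8) → ends 16; g at 16 (size 2, align 2) → ends 18; a at 18 (size 1, align 1) → ends 19; tail pad 5 to reach multiple of 8; total 24 bytes, alignment 8
m9 at 0 (size 1, align 1) → ends 1
pad 7 to align 8 for m10
m10 at 8 (size 24, align 8) → ends 32
m13 at 32 (size 1, align 1) → ends 33
m1 at 33 (size 1, align 1) → ends 34
m4 at 34 (size 18, align 2) → ends 52
pad 4 to align 8 for d
d at 56 (size 8, align 8) → ends 64
m19 at 64 (size 2, align 2) → ends 66
tail pad 6 to reach multiple of 8
total 72 bytes, alignment 8
— Node2 —
m19 at 0 (size 2, align 2) → ends 2
m9 at 2 (size 1, align 1) → ends 3
m13 at 3 (size 1, align 1) → ends 4
m4 at 4 (size 18, align 2) → ends 22
pad 2 to align 8 for d
d at 24 (size 8, align 8) → ends 32
m10 at 32 (size 24, align 8) → ends 56
m1 at 56 (size 1, align 1) → ends 57
tail pad 7 to reach multiple of 8
total 64 bytes, alignment 8
72 − 64 = 8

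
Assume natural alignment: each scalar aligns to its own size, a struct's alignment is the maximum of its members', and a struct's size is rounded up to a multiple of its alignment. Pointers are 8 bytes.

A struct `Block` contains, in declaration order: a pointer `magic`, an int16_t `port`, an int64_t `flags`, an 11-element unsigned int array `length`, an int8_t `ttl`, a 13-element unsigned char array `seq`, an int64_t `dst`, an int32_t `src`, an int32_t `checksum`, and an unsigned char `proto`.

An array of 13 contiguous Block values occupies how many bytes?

@0: magic [8B, align 8] → 8
@8: port [2B, align 2] → 10
+6 pad (align 8)
@16: flags [8B, align 8] → 24
@24: length [44B, align 4] → 68
@68: ttl [1B, align 1] → 69
@69: seq [13B, align 1] → 82
+6 pad (align 8)
@88: dst [8B, align 8] → 96
@96: src [4B, align 4] → 100
@100: checksum [4B, align 4] → 104
@104: proto [1B, align 1] → 105
+7 tail pad (align 8)
size 112, align 8
array of 13: 13 × 112 = 1456

1456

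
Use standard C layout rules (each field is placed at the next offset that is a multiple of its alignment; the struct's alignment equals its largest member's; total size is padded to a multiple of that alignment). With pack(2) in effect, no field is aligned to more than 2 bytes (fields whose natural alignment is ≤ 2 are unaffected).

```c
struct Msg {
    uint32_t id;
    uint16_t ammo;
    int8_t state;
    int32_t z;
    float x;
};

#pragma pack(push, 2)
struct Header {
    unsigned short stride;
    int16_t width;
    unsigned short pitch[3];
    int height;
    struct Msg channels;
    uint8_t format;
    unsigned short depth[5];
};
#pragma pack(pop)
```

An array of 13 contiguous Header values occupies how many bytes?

546

Msg: 0..4  id  (4B, 4-aligned); 4..6  ammo  (2B, 2-aligned); 6..7  state  (1B, 1-aligned); 7..8  -- padding (1B); 8..12  z  (4B, 4-aligned); 12..16  x  (4B, 4-aligned); sizeof = 16, alignof = 4
0..2  stride  (2B, 2-aligned)
2..4  width  (2B, 2-aligned)
4..10  pitch  (6B, 2-aligned)
10..14  height  (4B, 2-aligned)
14..30  channels  (16B, 2-aligned)
30..31  format  (1B, 1-aligned)
31..32  -- padding (1B)
32..42  depth  (10B, 2-aligned)
sizeof = 42, alignof = 2
array of 13: 13 × 42 = 546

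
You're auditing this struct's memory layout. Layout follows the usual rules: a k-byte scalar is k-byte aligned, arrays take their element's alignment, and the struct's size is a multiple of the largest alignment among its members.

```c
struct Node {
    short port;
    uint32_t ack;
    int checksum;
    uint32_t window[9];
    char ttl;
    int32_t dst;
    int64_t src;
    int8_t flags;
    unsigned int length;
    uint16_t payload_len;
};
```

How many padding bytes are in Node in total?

14

@0: port [2B, align 2] → 2
+2 pad (align 4)
@4: ack [4B, align 4] → 8
@8: checksum [4B, align 4] → 12
@12: window [36B, align 4] → 48
@48: ttl [1B, align 1] → 49
+3 pad (align 4)
@52: dst [4B, align 4] → 56
@56: src [8B, align 8] → 64
@64: flags [1B, align 1] → 65
+3 pad (align 4)
@68: length [4B, align 4] → 72
@72: payload_len [2B, align 2] → 74
+6 tail pad (align 8)
size 80, align 8
data bytes 66, size 80 → padding 14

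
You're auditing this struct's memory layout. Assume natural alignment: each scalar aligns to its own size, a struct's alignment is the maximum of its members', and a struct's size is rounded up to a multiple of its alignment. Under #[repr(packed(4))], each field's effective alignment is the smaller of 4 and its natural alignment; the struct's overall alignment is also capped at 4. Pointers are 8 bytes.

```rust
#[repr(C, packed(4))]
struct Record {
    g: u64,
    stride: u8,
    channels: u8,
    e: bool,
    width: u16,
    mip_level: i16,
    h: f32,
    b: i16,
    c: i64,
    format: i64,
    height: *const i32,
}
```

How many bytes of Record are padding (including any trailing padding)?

0..8  g  (8B, 4-aligned)
8..9  stride  (1B, 1-aligned)
9..10  channels  (1B, 1-aligned)
10..11  e  (1B, 1-aligned)
11..12  -- padding (1B)
12..14  width  (2B, 2-aligned)
14..16  mip_level  (2B, 2-aligned)
16..20  h  (4B, 4-aligned)
20..22  b  (2B, 2-aligned)
22..24  -- padding (2B)
24..32  c  (8B, 4-aligned)
32..40  format  (8B, 4-aligned)
40..48  height  (8B, 4-aligned)
sizeof = 48, alignof = 4
data bytes 45, size 48 → padding 3

3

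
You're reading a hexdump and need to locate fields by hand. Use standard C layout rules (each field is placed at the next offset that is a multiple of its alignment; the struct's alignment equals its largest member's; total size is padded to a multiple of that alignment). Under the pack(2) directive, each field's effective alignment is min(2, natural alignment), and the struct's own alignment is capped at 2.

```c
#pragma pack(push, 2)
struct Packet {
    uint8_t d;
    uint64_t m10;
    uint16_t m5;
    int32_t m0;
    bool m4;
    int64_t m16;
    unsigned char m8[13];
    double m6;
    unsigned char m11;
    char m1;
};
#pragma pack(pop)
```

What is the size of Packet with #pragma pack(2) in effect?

d at 0 (size 1, align 1) → ends 1
pad 1 to align 2 for m10
m10 at 2 (size 8, align 2) → ends 10
m5 at 10 (size 2, align 2) → ends 12
m0 at 12 (size 4, align 2) → ends 16
m4 at 16 (size 1, align 1) → ends 17
pad 1 to align 2 for m16
m16 at 18 (size 8, align 2) → ends 26
m8 at 26 (size 13, align 1) → ends 39
pad 1 to align 2 for m6
m6 at 40 (size 8, align 2) → ends 48
m11 at 48 (size 1, align 1) → ends 49
m1 at 49 (size 1, align 1) → ends 50
total 50 bytes, alignment 2

50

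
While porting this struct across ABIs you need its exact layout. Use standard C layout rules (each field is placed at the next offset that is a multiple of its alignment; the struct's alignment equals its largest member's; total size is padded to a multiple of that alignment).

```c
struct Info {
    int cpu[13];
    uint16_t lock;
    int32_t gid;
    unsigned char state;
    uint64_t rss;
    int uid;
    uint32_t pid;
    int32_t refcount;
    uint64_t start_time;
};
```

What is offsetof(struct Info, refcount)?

cpu at 0 (size 52, align 4) → ends 52
lock at 52 (size 2, align 2) → ends 54
pad 2 to align 4 for gid
gid at 56 (size 4, align 4) → ends 60
state at 60 (size 1, align 1) → ends 61
pad 3 to align 8 for rss
rss at 64 (size 8, align 8) → ends 72
uid at 72 (size 4, align 4) → ends 76
pid at 76 (size 4, align 4) → ends 80
refcount at 80 (size 4, align 4) → ends 84

80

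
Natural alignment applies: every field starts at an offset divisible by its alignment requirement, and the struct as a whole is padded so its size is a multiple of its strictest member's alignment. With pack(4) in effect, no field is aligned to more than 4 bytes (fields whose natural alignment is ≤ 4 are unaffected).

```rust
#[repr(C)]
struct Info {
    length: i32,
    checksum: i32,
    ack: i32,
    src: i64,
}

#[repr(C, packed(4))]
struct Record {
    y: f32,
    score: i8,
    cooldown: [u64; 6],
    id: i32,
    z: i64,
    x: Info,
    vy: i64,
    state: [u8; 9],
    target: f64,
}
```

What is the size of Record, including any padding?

120 bytes

Info: 0..4  length  (4B, 4-aligned); 4..8  checksum  (4B, 4-aligned); 8..12  ack  (4B, 4-aligned); 12..16  -- padding (4B); 16..24  src  (8B, 8-aligned); sizeof = 24, alignof = 8
0..4  y  (4B, 4-aligned)
4..5  score  (1B, 1-aligned)
5..8  -- padding (3B)
8..56  cooldown  (48B, 4-aligned)
56..60  id  (4B, 4-aligned)
60..68  z  (8B, 4-aligned)
68..92  x  (24B, 4-aligned)
92..100  vy  (8B, 4-aligned)
100..109  state  (9B, 1-aligned)
109..112  -- padding (3B)
112..120  target  (8B, 4-aligned)
sizeof = 120, alignof = 4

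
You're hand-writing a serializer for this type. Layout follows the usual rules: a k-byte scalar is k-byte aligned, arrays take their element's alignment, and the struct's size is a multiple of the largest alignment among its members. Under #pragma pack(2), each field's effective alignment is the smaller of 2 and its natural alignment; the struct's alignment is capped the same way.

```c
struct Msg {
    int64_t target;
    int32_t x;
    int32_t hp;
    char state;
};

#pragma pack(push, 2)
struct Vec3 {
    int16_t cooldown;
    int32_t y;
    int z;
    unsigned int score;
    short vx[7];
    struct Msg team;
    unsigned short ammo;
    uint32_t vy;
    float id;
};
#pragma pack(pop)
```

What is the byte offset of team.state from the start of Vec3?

44

Msg: @0: target [8B, align 8] → 8; @8: x [4B, align 4] → 12; @12: hp [4B, align 4] → 16; @16: state [1B, align 1] → 17; +7 tail pad (align 8); size 24, align 8
@0: cooldown [2B, align 2] → 2
@2: y [4B, align 2] → 6
@6: z [4B, align 2] → 10
@10: score [4B, align 2] → 14
@14: vx [14B, align 2] → 28
@28: team [24B, align 2] → 52
within Msg: state at 16
28 + 16 = 44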